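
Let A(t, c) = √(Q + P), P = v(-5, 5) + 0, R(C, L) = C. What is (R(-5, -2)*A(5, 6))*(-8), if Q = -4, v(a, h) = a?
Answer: 120*I ≈ 120.0*I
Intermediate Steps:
P = -5 (P = -5 + 0 = -5)
A(t, c) = 3*I (A(t, c) = √(-4 - 5) = √(-9) = 3*I)
(R(-5, -2)*A(5, 6))*(-8) = -15*I*(-8) = 120*I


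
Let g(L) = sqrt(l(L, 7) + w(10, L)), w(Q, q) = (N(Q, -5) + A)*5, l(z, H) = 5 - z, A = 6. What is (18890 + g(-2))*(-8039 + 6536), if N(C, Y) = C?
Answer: -28391670 - 1503*sqrt(87) ≈ -2.8406e+7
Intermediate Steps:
w(Q, q) = 30 + 5*Q (w(Q, q) = (Q + 6)*5 = (6 + Q)*5 = 30 + 5*Q)
g(L) = sqrt(85 - L) (g(L) = sqrt((5 - L) + (30 + 5*10)) = sqrt((5 - L) + (30 + 50)) = sqrt((5 - L) + 80) = sqrt(85 - L))
(18890 + g(-2))*(-8039 + 6536) = (18890 + sqrt(85 - 1*(-2)))*(-8039 + 6536) = (18890 + sqrt(85 + 2))*(-1503) = (18890 + sqrt(87))*(-1503) = -28391670 - 1503*sqrt(87)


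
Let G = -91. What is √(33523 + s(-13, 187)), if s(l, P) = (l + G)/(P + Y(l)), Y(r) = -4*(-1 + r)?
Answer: √24437955/27 ≈ 183.09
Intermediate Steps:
Y(r) = 4 - 4*r
s(l, P) = (-91 + l)/(4 + P - 4*l) (s(l, P) = (l - 91)/(P + (4 - 4*l)) = (-91 + l)/(4 + P - 4*l))
√(33523 + s(-13, 187)) = √(33523 + (-91 - 13)/(4 + 187 - 4*(-13))) = √(33523 - 104/(4 + 187 + 52)) = √(33523 - 104/243) = √(8145985/243) = √24437955/27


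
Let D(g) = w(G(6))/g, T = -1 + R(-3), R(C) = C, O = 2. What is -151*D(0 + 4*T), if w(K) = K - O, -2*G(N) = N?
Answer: -755/16 ≈ -47.188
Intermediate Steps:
G(N) = -N/2
T = -4 (T = -1 - 3 = -4)
w(K) = -2 + K (w(K) = K - 1*2 = K - 2 = -2 + K)
D(g) = -5/g (D(g) = (-2 - 1/2*6)/g = (-2 - 3)/g = -5/g)
-151*D(0 + 4*T) = -(-755)/(0 + 4*(-4)) = -(-755)/(0 - 16) = -(-755)/(-16) = -(-755)*(-1)/16 = -151*5/16 = -755/16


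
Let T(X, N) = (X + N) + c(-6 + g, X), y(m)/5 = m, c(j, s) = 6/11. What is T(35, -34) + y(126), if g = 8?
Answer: 6947/11 ≈ 631.54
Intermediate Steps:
c(j, s) = 6/11 (c(j, s) = 6*(1/11) = 6/11)
y(m) = 5*m
T(X, N) = 6/11 + N + X (T(X, N) = (X + N) + 6/11 = (N + X) + 6/11 = 6/11 + N + X)
T(35, -34) + y(126) = (6/11 - 34 + 35) + 5*126 = 17/11 + 630 = 6947/11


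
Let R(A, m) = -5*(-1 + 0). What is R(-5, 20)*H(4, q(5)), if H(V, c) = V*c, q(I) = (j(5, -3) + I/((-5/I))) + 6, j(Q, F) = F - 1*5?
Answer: -140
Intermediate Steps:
R(A, m) = 5 (R(A, m) = -5*(-1) = 5)
j(Q, F) = -5 + F (j(Q, F) = F - 5 = -5 + F)
q(I) = -2 - I**2/5 (q(I) = ((-5 - 3) + I/((-5/I))) + 6 = (-8 + I*(-I/5)) + 6 = (-8 - I**2/5) + 6 = -2 - I**2/5)
R(-5, 20)*H(4, q(5)) = 5*(4*(-2 - 1/5*5**2)) = 5*(4*(-2 - 1/5*25)) = 5*(4*(-2 - 5)) = 5*(4*(-7)) = 5*(-28) = -140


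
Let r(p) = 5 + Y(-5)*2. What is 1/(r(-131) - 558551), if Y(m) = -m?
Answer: -1/558536 ≈ -1.7904e-6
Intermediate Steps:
r(p) = 15 (r(p) = 5 - 1*(-5)*2 = 5 + 5*2 = 5 + 10 = 15)
1/(r(-131) - 558551) = 1/(15 - 558551) = 1/(-558536) = -1/558536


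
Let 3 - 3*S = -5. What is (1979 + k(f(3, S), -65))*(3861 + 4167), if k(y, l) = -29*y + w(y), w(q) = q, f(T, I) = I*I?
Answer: 14288948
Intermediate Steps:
S = 8/3 (S = 1 - 1/3*(-5) = 1 + 5/3 = 8/3 ≈ 2.6667)
f(T, I) = I**2
k(y, l) = -28*y (k(y, l) = -29*y + y = -28*y)
(1979 + k(f(3, S), -65))*(3861 + 4167) = (1979 - 28*(8/3)**2)*(3861 + 4167) = (1979 - 28*64/9)*8028 = (1979 - 1792/9)*8028 = (16019/9)*8028 = 14288948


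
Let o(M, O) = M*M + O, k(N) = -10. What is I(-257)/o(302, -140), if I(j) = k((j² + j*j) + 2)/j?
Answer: 5/11701724 ≈ 4.2729e-7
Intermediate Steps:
I(j) = -10/j
o(M, O) = O + M² (o(M, O) = M² + O = O + M²)
I(-257)/o(302, -140) = (-10/(-257))/(-140 + 302²) = (-10*(-1/257))/(-140 + 91204) = (10/257)/91064 = (10/257)*(1/91064) = 5/11701724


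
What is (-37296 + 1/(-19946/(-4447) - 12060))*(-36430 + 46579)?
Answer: -20292632814521499/53610874 ≈ -3.7852e+8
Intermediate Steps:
(-37296 + 1/(-19946/(-4447) - 12060))*(-36430 + 46579) = (-37296 + 1/(-19946*(-1/4447) - 12060))*10149 = (-37296 + 1/(19946/4447 - 12060))*10149 = (-37296 + 1/(-53610874/4447))*10149 = (-37296 - 4447/53610874)*10149 = -1999471161151/53610874*10149 = -20292632814521499/53610874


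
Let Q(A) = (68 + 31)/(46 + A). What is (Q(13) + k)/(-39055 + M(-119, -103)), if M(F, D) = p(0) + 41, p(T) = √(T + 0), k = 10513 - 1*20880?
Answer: 305777/1150913 ≈ 0.26568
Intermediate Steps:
k = -10367 (k = 10513 - 20880 = -10367)
Q(A) = 99/(46 + A)
p(T) = √T
M(F, D) = 41 (M(F, D) = √0 + 41 = 0 + 41 = 41)
(Q(13) + k)/(-39055 + M(-119, -103)) = (99/(46 + 13) - 10367)/(-39055 + 41) = (99/59 - 10367)/(-39014) = (99*(1/59) - 10367)*(-1/39014) = (99/59 - 10367)*(-1/39014) = -611554/59*(-1/39014) = 305777/1150913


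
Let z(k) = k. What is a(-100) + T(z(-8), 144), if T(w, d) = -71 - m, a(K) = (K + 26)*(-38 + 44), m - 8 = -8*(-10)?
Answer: -603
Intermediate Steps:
m = 88 (m = 8 - 8*(-10) = 8 + 80 = 88)
a(K) = 156 + 6*K (a(K) = (26 + K)*6 = 156 + 6*K)
T(w, d) = -159 (T(w, d) = -71 - 1*88 = -71 - 88 = -159)
a(-100) + T(z(-8), 144) = (156 + 6*(-100)) - 159 = (156 - 600) - 159 = -444 - 159 = -603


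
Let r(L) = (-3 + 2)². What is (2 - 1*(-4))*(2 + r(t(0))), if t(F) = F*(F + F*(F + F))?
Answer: 18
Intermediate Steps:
t(F) = F*(F + 2*F²) (t(F) = F*(F + F*(2*F)) = F*(F + 2*F²))
r(L) = 1 (r(L) = (-1)² = 1)
(2 - 1*(-4))*(2 + r(t(0))) = (2 - 1*(-4))*(2 + 1) = (2 + 4)*3 = 6*3 = 18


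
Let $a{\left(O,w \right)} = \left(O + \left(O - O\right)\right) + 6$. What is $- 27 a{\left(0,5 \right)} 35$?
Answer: $-5670$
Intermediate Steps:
$a{\left(O,w \right)} = 6 + O$ ($a{\left(O,w \right)} = \left(O + 0\right) + 6 = O + 6 = 6 + O$)
$- 27 a{\left(0,5 \right)} 35 = - 27 \left(6 + 0\right) 35 = \left(-27\right) 6 \cdot 35 = \left(-162\right) 35 = -5670$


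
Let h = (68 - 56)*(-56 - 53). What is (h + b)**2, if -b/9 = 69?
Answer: 3721041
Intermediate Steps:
b = -621 (b = -9*69 = -621)
h = -1308 (h = 12*(-109) = -1308)
(h + b)**2 = (-1308 - 621)**2 = (-1929)**2 = 3721041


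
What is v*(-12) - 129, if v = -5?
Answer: -69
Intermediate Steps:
v*(-12) - 129 = -5*(-12) - 129 = 60 - 129 = -69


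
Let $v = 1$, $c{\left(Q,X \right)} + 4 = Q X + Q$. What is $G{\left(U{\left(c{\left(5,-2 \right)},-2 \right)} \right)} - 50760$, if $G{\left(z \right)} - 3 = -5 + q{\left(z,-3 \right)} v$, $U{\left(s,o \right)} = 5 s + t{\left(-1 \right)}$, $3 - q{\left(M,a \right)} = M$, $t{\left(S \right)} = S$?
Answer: $-50713$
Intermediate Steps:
$c{\left(Q,X \right)} = -4 + Q + Q X$ ($c{\left(Q,X \right)} = -4 + \left(Q X + Q\right) = -4 + \left(Q + Q X\right) = -4 + Q + Q X$)
$q{\left(M,a \right)} = 3 - M$
$U{\left(s,o \right)} = -1 + 5 s$ ($U{\left(s,o \right)} = 5 s - 1 = -1 + 5 s$)
$G{\left(z \right)} = 1 - z$ ($G{\left(z \right)} = 3 + \left(-5 + \left(3 - z\right) 1\right) = 3 - \left(2 + z\right) = 1 - z$)
$G{\left(U{\left(c{\left(5,-2 \right)},-2 \right)} \right)} - 50760 = \left(1 - \left(-1 + 5 \left(-4 + 5 + 5 \left(-2\right)\right)\right)\right) - 50760 = \left(1 - \left(-1 + 5 \left(-4 + 5 - 10\right)\right)\right) - 50760 = \left(1 - \left(-1 + 5 \left(-9\right)\right)\right) - 50760 = \left(1 - \left(-1 - 45\right)\right) - 50760 = \left(1 - -46\right) - 50760 = \left(1 + 46\right) - 50760 = 47 - 50760 = -50713$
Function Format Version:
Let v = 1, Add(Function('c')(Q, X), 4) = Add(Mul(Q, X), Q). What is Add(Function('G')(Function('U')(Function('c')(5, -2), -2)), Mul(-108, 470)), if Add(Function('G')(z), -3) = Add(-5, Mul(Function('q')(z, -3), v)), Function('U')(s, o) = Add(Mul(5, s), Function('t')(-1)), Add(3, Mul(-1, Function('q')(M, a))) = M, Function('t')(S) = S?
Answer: -50713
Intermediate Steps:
Function('c')(Q, X) = Add(-4, Q, Mul(Q, X)) (Function('c')(Q, X) = Add(-4, Add(Mul(Q, X), Q)) = Add(-4, Add(Q, Mul(Q, X))) = Add(-4, Q, Mul(Q, X)))
Function('q')(M, a) = Add(3, Mul(-1, M))
Function('U')(s, o) = Add(-1, Mul(5, s)) (Function('U')(s, o) = Add(Mul(5, s), -1) = Add(-1, Mul(5, s)))
Function('G')(z) = Add(1, Mul(-1, z)) (Function('G')(z) = Add(3, Add(-5, Mul(Add(3, Mul(-1, z)), 1))) = Add(3, Add(-5, Add(3, Mul(-1, z)))) = Add(3, Add(-2, Mul(-1, z))) = Add(1, Mul(-1, z)))
Add(Function('G')(Function('U')(Function('c')(5, -2), -2)), Mul(-108, 470)) = Add(Add(1, Mul(-1, Add(-1, Mul(5, Add(-4, 5, Mul(5, -2)))))), Mul(-108, 470)) = Add(Add(1, Mul(-1, Add(-1, Mul(5, Add(-4, 5, -10))))), -50760) = Add(Add(1, Mul(-1, Add(-1, Mul(5, -9)))), -50760) = Add(Add(1, Mul(-1, Add(-1, -45))), -50760) = Add(Add(1, Mul(-1, -46)), -50760) = Add(Add(1, 46), -50760) = Add(47, -50760) = -50713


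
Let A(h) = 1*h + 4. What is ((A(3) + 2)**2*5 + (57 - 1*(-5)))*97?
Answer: 45299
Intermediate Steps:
A(h) = 4 + h (A(h) = h + 4 = 4 + h)
((A(3) + 2)**2*5 + (57 - 1*(-5)))*97 = (((4 + 3) + 2)**2*5 + (57 - 1*(-5)))*97 = ((7 + 2)**2*5 + (57 + 5))*97 = (9**2*5 + 62)*97 = (81*5 + 62)*97 = (405 + 62)*97 = 467*97 = 45299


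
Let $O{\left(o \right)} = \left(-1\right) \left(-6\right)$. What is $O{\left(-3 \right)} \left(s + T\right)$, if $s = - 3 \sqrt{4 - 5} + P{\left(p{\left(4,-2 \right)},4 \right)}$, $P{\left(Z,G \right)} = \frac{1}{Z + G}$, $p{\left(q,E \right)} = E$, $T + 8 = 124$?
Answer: $699 - 18 i \approx 699.0 - 18.0 i$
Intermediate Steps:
$T = 116$ ($T = -8 + 124 = 116$)
$P{\left(Z,G \right)} = \frac{1}{G + Z}$
$s = \frac{1}{2} - 3 i$ ($s = - 3 \sqrt{4 - 5} + \frac{1}{4 - 2} = - 3 \sqrt{-1} + \frac{1}{2} = - 3 i + \frac{1}{2} = \frac{1}{2} - 3 i \approx 0.5 - 3.0 i$)
$O{\left(o \right)} = 6$
$O{\left(-3 \right)} \left(s + T\right) = 6 \left(\left(\frac{1}{2} - 3 i\right) + 116\right) = 6 \left(\frac{233}{2} - 3 i\right) = 699 - 18 i$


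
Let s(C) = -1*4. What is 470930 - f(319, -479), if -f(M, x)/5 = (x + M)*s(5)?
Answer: 474130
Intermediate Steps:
s(C) = -4
f(M, x) = 20*M + 20*x (f(M, x) = -5*(x + M)*(-4) = -5*(M + x)*(-4) = -5*(-4*M - 4*x) = 20*M + 20*x)
470930 - f(319, -479) = 470930 - (20*319 + 20*(-479)) = 470930 - (6380 - 9580) = 470930 - 1*(-3200) = 470930 + 3200 = 474130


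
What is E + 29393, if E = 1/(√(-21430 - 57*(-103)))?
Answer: 29393 - I*√15559/15559 ≈ 29393.0 - 0.0080169*I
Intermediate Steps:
E = -I*√15559/15559 (E = 1/(√(-21430 + 5871)) = 1/(√(-15559)) = 1/(I*√15559) = -I*√15559/15559 ≈ -0.0080169*I)
E + 29393 = -I*√15559/15559 + 29393 = 29393 - I*√15559/15559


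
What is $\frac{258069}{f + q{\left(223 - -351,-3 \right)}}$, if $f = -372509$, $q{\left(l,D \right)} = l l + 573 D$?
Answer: $- \frac{258069}{44752} \approx -5.7666$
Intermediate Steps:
$q{\left(l,D \right)} = l^{2} + 573 D$
$\frac{258069}{f + q{\left(223 - -351,-3 \right)}} = \frac{258069}{-372509 + \left(\left(223 - -351\right)^{2} + 573 \left(-3\right)\right)} = \frac{258069}{-372509 - \left(1719 - \left(223 + 351\right)^{2}\right)} = \frac{258069}{-372509 - \left(1719 - 574^{2}\right)} = \frac{258069}{-372509 + \left(329476 - 1719\right)} = \frac{258069}{-372509 + 327757} = \frac{258069}{-44752} = 258069 \left(- \frac{1}{44752}\right) = - \frac{258069}{44752}$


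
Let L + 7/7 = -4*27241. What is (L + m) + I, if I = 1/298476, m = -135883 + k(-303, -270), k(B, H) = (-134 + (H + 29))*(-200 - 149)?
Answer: -34018205147/298476 ≈ -1.1397e+5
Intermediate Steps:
k(B, H) = 36645 - 349*H (k(B, H) = (-134 + (29 + H))*(-349) = (-105 + H)*(-349) = 36645 - 349*H)
m = -5008 (m = -135883 + (36645 - 349*(-270)) = -135883 + (36645 + 94230) = -135883 + 130875 = -5008)
L = -108965 (L = -1 - 4*27241 = -1 - 108964 = -108965)
I = 1/298476 ≈ 3.3504e-6
(L + m) + I = (-108965 - 5008) + 1/298476 = -113973 + 1/298476 = -34018205147/298476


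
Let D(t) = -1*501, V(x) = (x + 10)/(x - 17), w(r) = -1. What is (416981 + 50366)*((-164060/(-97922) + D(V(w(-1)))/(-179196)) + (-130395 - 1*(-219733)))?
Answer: 122107173640946517381/2924538452 ≈ 4.1753e+10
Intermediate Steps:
V(x) = (10 + x)/(-17 + x)
D(t) = -501
(416981 + 50366)*((-164060/(-97922) + D(V(w(-1)))/(-179196)) + (-130395 - 1*(-219733))) = (416981 + 50366)*((-164060/(-97922) - 501/(-179196)) + (-130395 - 1*(-219733))) = 467347*((-164060*(-1/97922) - 501*(-1/179196)) + (-130395 + 219733)) = 467347*((82030/48961 + 167/59732) + 89338) = 467347*(4907992447/2924538452 + 89338) = 467347*(261277324217223/2924538452) = 122107173640946517381/2924538452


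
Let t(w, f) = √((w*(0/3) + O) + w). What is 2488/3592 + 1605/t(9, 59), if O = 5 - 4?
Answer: 311/449 + 321*√10/2 ≈ 508.24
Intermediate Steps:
O = 1
t(w, f) = √(1 + w) (t(w, f) = √((w*(0/3) + 1) + w) = √((w*(0*(⅓)) + 1) + w) = √((w*0 + 1) + w) = √((0 + 1) + w) = √(1 + w))
2488/3592 + 1605/t(9, 59) = 2488/3592 + 1605/(√(1 + 9)) = 2488*(1/3592) + 1605/(√10) = 311/449 + 1605*(√10/10) = 311/449 + 321*√10/2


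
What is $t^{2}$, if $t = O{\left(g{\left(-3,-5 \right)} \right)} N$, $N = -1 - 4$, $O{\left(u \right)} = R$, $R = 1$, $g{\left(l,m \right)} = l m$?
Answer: $25$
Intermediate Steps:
$O{\left(u \right)} = 1$
$N = -5$ ($N = -1 - 4 = -5$)
$t = -5$ ($t = 1 \left(-5\right) = -5$)
$t^{2} = \left(-5\right)^{2} = 25$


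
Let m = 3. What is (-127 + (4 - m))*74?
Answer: -9324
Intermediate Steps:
(-127 + (4 - m))*74 = (-127 + (4 - 1*3))*74 = (-127 + (4 - 3))*74 = (-127 + 1)*74 = -126*74 = -9324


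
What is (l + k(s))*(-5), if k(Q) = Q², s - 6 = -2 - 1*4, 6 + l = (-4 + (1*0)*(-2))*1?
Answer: 50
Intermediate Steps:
l = -10 (l = -6 + (-4 + (1*0)*(-2))*1 = -6 + (-4 + 0*(-2))*1 = -6 + (-4 + 0)*1 = -6 - 4*1 = -6 - 4 = -10)
s = 0 (s = 6 + (-2 - 1*4) = 6 + (-2 - 4) = 6 - 6 = 0)
(l + k(s))*(-5) = (-10 + 0²)*(-5) = (-10 + 0)*(-5) = -10*(-5) = 50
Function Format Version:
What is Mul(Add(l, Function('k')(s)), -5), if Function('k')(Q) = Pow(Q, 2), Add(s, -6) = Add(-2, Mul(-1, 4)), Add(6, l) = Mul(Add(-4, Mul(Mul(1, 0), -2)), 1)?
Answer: 50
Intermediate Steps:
l = -10 (l = Add(-6, Mul(Add(-4, Mul(Mul(1, 0), -2)), 1)) = Add(-6, Mul(Add(-4, Mul(0, -2)), 1)) = Add(-6, Mul(Add(-4, 0), 1)) = Add(-6, Mul(-4, 1)) = Add(-6, -4) = -10)
s = 0 (s = Add(6, Add(-2, Mul(-1, 4))) = Add(6, Add(-2, -4)) = Add(6, -6) = 0)
Mul(Add(l, Function('k')(s)), -5) = Mul(Add(-10, Pow(0, 2)), -5) = Mul(Add(-10, 0), -5) = Mul(-10, -5) = 50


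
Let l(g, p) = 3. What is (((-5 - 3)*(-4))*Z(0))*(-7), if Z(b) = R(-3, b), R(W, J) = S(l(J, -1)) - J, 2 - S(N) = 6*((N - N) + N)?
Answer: 3584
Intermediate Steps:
S(N) = 2 - 6*N (S(N) = 2 - 6*((N - N) + N) = 2 - 6*(0 + N) = 2 - 6*N)
R(W, J) = -16 - J (R(W, J) = (2 - 6*3) - J = (2 - 18) - J = -16 - J)
Z(b) = -16 - b
(((-5 - 3)*(-4))*Z(0))*(-7) = (((-5 - 3)*(-4))*(-16 - 1*0))*(-7) = ((-8*(-4))*(-16 + 0))*(-7) = (32*(-16))*(-7) = -512*(-7) = 3584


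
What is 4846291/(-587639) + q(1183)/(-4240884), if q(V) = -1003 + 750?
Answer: -20552409288577/2492108832876 ≈ -8.2470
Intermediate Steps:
q(V) = -253
4846291/(-587639) + q(1183)/(-4240884) = 4846291/(-587639) - 253/(-4240884) = 4846291*(-1/587639) - 253*(-1/4240884) = -4846291/587639 + 253/4240884 = -20552409288577/2492108832876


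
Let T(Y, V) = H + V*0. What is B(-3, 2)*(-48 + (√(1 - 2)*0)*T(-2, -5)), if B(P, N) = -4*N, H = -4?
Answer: 384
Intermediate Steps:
T(Y, V) = -4 (T(Y, V) = -4 + V*0 = -4 + 0 = -4)
B(-3, 2)*(-48 + (√(1 - 2)*0)*T(-2, -5)) = (-4*2)*(-48 + (√(1 - 2)*0)*(-4)) = -8*(-48 + (√(-1)*0)*(-4)) = -8*(-48 + (I*0)*(-4)) = -8*(-48 + 0*(-4)) = -8*(-48 + 0) = -8*(-48) = 384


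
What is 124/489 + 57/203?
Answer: 53045/99267 ≈ 0.53437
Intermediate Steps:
124/489 + 57/203 = 53045/99267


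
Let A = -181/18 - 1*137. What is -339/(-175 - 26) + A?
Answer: -175315/1206 ≈ -145.37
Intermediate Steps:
A = -2647/18 (A = -181*1/18 - 137 = -181/18 - 137 = -2647/18 ≈ -147.06)
-339/(-175 - 26) + A = -339/(-175 - 26) - 2647/18 = -339/(-201) - 2647/18 = -1/201*(-339) - 2647/18 = 113/67 - 2647/18 = -175315/1206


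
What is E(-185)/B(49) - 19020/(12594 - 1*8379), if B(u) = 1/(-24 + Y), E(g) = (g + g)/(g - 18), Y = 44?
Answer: 1821996/57043 ≈ 31.941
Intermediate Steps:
E(g) = 2*g/(-18 + g) (E(g) = (2*g)/(-18 + g) = 2*g/(-18 + g))
B(u) = 1/20 (B(u) = 1/(-24 + 44) = 1/20)
E(-185)/B(49) - 19020/(12594 - 1*8379) = (2*(-185)/(-18 - 185))/(1/20) - 19020/(12594 - 1*8379) = (2*(-185)/(-203))*20 - 19020/(12594 - 8379) = (2*(-185)*(-1/203))*20 - 19020/4215 = (370/203)*20 - 19020*1/4215 = 7400/203 - 1268/281 = 1821996/57043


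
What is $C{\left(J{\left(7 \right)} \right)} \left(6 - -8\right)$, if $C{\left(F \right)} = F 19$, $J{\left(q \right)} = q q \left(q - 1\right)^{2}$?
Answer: $469224$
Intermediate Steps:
$J{\left(q \right)} = q^{2} \left(-1 + q\right)^{2}$
$C{\left(F \right)} = 19 F$
$C{\left(J{\left(7 \right)} \right)} \left(6 - -8\right) = 19 \cdot 7^{2} \left(-1 + 7\right)^{2} \left(6 - -8\right) = 19 \cdot 49 \cdot 6^{2} \left(6 + 8\right) = 19 \cdot 49 \cdot 36 \cdot 14 = 19 \cdot 1764 \cdot 14 = 33516 \cdot 14 = 469224$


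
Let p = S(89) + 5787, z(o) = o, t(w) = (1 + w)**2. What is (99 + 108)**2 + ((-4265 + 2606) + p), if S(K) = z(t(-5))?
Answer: 46993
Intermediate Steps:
S(K) = 16 (S(K) = (1 - 5)**2 = (-4)**2 = 16)
p = 5803 (p = 16 + 5787 = 5803)
(99 + 108)**2 + ((-4265 + 2606) + p) = (99 + 108)**2 + ((-4265 + 2606) + 5803) = 207**2 + (-1659 + 5803) = 42849 + 4144 = 46993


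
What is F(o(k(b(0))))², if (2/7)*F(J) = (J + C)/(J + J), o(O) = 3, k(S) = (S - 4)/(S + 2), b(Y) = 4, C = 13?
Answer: 784/9 ≈ 87.111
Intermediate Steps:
k(S) = (-4 + S)/(2 + S)
F(J) = 7*(13 + J)/(4*J) (F(J) = 7*((J + 13)/(J + J))/2 = 7*((13 + J)/((2*J)))/2 = 7*((13 + J)*(1/(2*J)))/2 = 7*((13 + J)/(2*J))/2 = 7*(13 + J)/(4*J))
F(o(k(b(0))))² = ((7/4)*(13 + 3)/3)² = ((7/4)*(⅓)*16)² = (28/3)² = 784/9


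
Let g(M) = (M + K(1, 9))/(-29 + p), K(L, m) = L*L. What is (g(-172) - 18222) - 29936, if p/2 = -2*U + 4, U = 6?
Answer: -240771/5 ≈ -48154.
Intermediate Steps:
K(L, m) = L**2
p = -16 (p = 2*(-2*6 + 4) = 2*(-12 + 4) = 2*(-8) = -16)
g(M) = -1/45 - M/45 (g(M) = (M + 1**2)/(-29 - 16) = (M + 1)/(-45) = (1 + M)*(-1/45) = -1/45 - M/45)
(g(-172) - 18222) - 29936 = ((-1/45 - 1/45*(-172)) - 18222) - 29936 = ((-1/45 + 172/45) - 18222) - 29936 = (19/5 - 18222) - 29936 = -91091/5 - 29936 = -240771/5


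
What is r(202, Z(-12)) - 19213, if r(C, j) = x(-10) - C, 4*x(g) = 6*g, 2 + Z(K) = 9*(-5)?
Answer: -19430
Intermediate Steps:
Z(K) = -47 (Z(K) = -2 + 9*(-5) = -2 - 45 = -47)
x(g) = 3*g/2 (x(g) = (6*g)/4 = 3*g/2)
r(C, j) = -15 - C (r(C, j) = (3/2)*(-10) - C = -15 - C)
r(202, Z(-12)) - 19213 = (-15 - 1*202) - 19213 = (-15 - 202) - 19213 = -217 - 19213 = -19430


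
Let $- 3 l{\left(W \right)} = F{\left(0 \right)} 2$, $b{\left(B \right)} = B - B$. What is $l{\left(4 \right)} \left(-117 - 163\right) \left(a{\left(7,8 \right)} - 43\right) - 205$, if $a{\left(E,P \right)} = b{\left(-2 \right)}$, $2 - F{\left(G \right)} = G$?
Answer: $- \frac{48775}{3} \approx -16258.0$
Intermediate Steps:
$b{\left(B \right)} = 0$
$F{\left(G \right)} = 2 - G$
$a{\left(E,P \right)} = 0$
$l{\left(W \right)} = - \frac{4}{3}$ ($l{\left(W \right)} = - \frac{\left(2 - 0\right) 2}{3} = - \frac{\left(2 + 0\right) 2}{3} = - \frac{2 \cdot 2}{3} = \left(- \frac{1}{3}\right) 4 = - \frac{4}{3}$)
$l{\left(4 \right)} \left(-117 - 163\right) \left(a{\left(7,8 \right)} - 43\right) - 205 = - \frac{4 \left(-117 - 163\right) \left(0 - 43\right)}{3} - 205 = - \frac{4 \left(\left(-280\right) \left(-43\right)\right)}{3} - 205 = \left(- \frac{4}{3}\right) 12040 - 205 = - \frac{48160}{3} - 205 = - \frac{48775}{3}$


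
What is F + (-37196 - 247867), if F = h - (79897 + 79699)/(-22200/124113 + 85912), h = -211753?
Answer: -441454705331737/888564488 ≈ -4.9682e+5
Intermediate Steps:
F = -188157846688993/888564488 (F = -211753 - (79897 + 79699)/(-22200/124113 + 85912) = -211753 - 159596/(-22200*1/124113 + 85912) = -211753 - 159596/(-7400/41371 + 85912) = -211753 - 159596/3554257952/41371 = -211753 - 159596*41371/3554257952 = -211753 - 1*1650661529/888564488 = -211753 - 1650661529/888564488 = -188157846688993/888564488 ≈ -2.1175e+5)
F + (-37196 - 247867) = -188157846688993/888564488 + (-37196 - 247867) = -188157846688993/888564488 - 285063 = -441454705331737/888564488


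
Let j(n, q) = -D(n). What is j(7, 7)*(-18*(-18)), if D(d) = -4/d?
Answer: 1296/7 ≈ 185.14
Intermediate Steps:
j(n, q) = 4/n (j(n, q) = -(-4)/n = 4/n)
j(7, 7)*(-18*(-18)) = (4/7)*(-18*(-18)) = (4*(⅐))*324 = (4/7)*324 = 1296/7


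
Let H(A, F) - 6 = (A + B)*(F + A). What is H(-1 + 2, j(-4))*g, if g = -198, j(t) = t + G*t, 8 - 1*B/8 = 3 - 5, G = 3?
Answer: 239382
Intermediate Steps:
B = 80 (B = 64 - 8*(3 - 5) = 64 - 8*(-2) = 64 + 16 = 80)
j(t) = 4*t (j(t) = t + 3*t = 4*t)
H(A, F) = 6 + (80 + A)*(A + F) (H(A, F) = 6 + (A + 80)*(F + A) = 6 + (80 + A)*(A + F))
H(-1 + 2, j(-4))*g = (6 + (-1 + 2)² + 80*(-1 + 2) + 80*(4*(-4)) + (-1 + 2)*(4*(-4)))*(-198) = (6 + 1² + 80*1 + 80*(-16) + 1*(-16))*(-198) = (6 + 1 + 80 - 1280 - 16)*(-198) = -1209*(-198) = 239382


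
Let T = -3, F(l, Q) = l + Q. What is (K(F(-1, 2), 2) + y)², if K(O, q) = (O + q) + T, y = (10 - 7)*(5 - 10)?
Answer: 225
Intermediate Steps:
F(l, Q) = Q + l
y = -15 (y = 3*(-5) = -15)
K(O, q) = -3 + O + q (K(O, q) = (O + q) - 3 = -3 + O + q)
(K(F(-1, 2), 2) + y)² = ((-3 + (2 - 1) + 2) - 15)² = ((-3 + 1 + 2) - 15)² = (0 - 15)² = (-15)² = 225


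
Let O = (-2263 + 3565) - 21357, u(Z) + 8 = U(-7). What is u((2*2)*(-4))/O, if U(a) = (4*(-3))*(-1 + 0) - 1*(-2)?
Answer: -2/6685 ≈ -0.00029918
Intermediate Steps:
U(a) = 14 (U(a) = -12*(-1) + 2 = 12 + 2 = 14)
u(Z) = 6 (u(Z) = -8 + 14 = 6)
O = -20055 (O = 1302 - 21357 = -20055)
u((2*2)*(-4))/O = 6/(-20055) = 6*(-1/20055) = -2/6685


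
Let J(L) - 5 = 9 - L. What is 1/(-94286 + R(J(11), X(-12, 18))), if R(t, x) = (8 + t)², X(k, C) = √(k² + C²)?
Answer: -1/94165 ≈ -1.0620e-5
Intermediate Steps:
J(L) = 14 - L (J(L) = 5 + (9 - L) = 14 - L)
X(k, C) = √(C² + k²)
1/(-94286 + R(J(11), X(-12, 18))) = 1/(-94286 + (8 + (14 - 1*11))²) = 1/(-94286 + (8 + (14 - 11))²) = 1/(-94286 + (8 + 3)²) = 1/(-94286 + 11²) = 1/(-94286 + 121) = 1/(-94165) = -1/94165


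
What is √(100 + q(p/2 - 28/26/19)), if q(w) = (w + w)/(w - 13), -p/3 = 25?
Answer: √281341266/1665 ≈ 10.074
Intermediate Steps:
p = -75 (p = -3*25 = -75)
q(w) = 2*w/(-13 + w) (q(w) = (2*w)/(-13 + w) = 2*w/(-13 + w))
√(100 + q(p/2 - 28/26/19)) = √(100 + 2*(-75/2 - 28/26/19)/(-13 + (-75/2 - 28/26/19))) = √(100 + 2*(-75*½ - 28*1/26*(1/19))/(-13 + (-75*½ - 28*1/26*(1/19)))) = √(100 + 2*(-75/2 - 14/13*1/19)/(-13 + (-75/2 - 14/13*1/19))) = √(100 + 2*(-75/2 - 14/247)/(-13 + (-75/2 - 14/247))) = √(100 + 2*(-18553/494)/(-13 - 18553/494)) = √(100 + 2*(-18553/494)/(-24975/494)) = √(100 + 2*(-18553/494)*(-494/24975)) = √(100 + 37106/24975) = √(2534606/24975) = √281341266/1665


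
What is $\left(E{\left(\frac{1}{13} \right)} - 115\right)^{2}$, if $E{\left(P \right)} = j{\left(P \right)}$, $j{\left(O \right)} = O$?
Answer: $\frac{2232036}{169} \approx 13207.0$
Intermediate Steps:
$E{\left(P \right)} = P$
$\left(E{\left(\frac{1}{13} \right)} - 115\right)^{2} = \left(\frac{1}{13} - 115\right)^{2} = \left(- \frac{1494}{13}\right)^{2} = \frac{2232036}{169}$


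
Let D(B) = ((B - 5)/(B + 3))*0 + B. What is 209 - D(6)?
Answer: 203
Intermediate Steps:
D(B) = B (D(B) = ((-5 + B)/(3 + B))*0 + B = 0 + B = B)
209 - D(6) = 209 - 1*6 = 209 - 6 = 203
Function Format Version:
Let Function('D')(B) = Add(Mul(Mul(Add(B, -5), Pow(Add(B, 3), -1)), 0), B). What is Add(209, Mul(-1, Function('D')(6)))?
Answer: 203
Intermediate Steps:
Function('D')(B) = B (Function('D')(B) = Add(Mul(Mul(Add(-5, B), Pow(Add(3, B), -1)), 0), B) = Add(Mul(Mul(Pow(Add(3, B), -1), Add(-5, B)), 0), B) = Add(0, B) = B)
Add(209, Mul(-1, Function('D')(6))) = Add(209, Mul(-1, 6)) = Add(209, -6) = 203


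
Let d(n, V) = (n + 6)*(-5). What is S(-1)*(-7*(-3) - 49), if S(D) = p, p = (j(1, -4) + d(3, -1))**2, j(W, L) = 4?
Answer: -47068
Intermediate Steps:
d(n, V) = -30 - 5*n (d(n, V) = (6 + n)*(-5) = -30 - 5*n)
p = 1681 (p = (4 + (-30 - 5*3))**2 = (4 + (-30 - 15))**2 = (4 - 45)**2 = (-41)**2 = 1681)
S(D) = 1681
S(-1)*(-7*(-3) - 49) = 1681*(-7*(-3) - 49) = 1681*(21 - 49) = 1681*(-28) = -47068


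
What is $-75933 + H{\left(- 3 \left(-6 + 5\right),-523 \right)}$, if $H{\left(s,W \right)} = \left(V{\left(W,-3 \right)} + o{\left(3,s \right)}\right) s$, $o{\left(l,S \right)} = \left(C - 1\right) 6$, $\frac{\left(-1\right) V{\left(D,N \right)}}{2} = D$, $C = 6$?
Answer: $-72705$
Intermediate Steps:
$V{\left(D,N \right)} = - 2 D$
$o{\left(l,S \right)} = 30$ ($o{\left(l,S \right)} = \left(6 - 1\right) 6 = 5 \cdot 6 = 30$)
$H{\left(s,W \right)} = s \left(30 - 2 W\right)$ ($H{\left(s,W \right)} = \left(- 2 W + 30\right) s = \left(30 - 2 W\right) s = s \left(30 - 2 W\right)$)
$-75933 + H{\left(- 3 \left(-6 + 5\right),-523 \right)} = -75933 + 2 \left(- 3 \left(-6 + 5\right)\right) \left(15 - -523\right) = -75933 + 2 \left(\left(-3\right) \left(-1\right)\right) \left(15 + 523\right) = -75933 + 2 \cdot 3 \cdot 538 = -75933 + 3228 = -72705$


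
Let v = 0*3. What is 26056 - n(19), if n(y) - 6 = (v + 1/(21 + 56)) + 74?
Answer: 2000151/77 ≈ 25976.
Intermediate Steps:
v = 0
n(y) = 6161/77 (n(y) = 6 + ((0 + 1/(21 + 56)) + 74) = 6 + ((0 + 1/77) + 74) = 6 + (1/77 + 74) = 6 + 5699/77 = 6161/77)
26056 - n(19) = 26056 - 1*6161/77 = 26056 - 6161/77 = 2000151/77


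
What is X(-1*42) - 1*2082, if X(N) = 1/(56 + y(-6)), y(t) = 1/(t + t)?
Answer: -1397010/671 ≈ -2082.0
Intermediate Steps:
y(t) = 1/(2*t)
X(N) = 12/671 (X(N) = 1/(56 + (1/2)/(-6)) = 1/(56 + (1/2)*(-1/6)) = 1/(56 - 1/12) = 1/(671/12) = 12/671)
X(-1*42) - 1*2082 = 12/671 - 1*2082 = 12/671 - 2082 = -1397010/671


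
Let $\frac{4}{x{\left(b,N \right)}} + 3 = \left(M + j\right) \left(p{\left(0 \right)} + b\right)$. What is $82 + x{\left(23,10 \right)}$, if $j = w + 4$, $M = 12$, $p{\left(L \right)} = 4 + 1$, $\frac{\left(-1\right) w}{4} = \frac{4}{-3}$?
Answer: $\frac{146218}{1783} \approx 82.007$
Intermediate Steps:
$w = \frac{16}{3}$ ($w = - 4 \frac{4}{-3} = - 4 \cdot 4 \left(- \frac{1}{3}\right) = \left(-4\right) \left(- \frac{4}{3}\right) = \frac{16}{3} \approx 5.3333$)
$p{\left(L \right)} = 5$
$j = \frac{28}{3}$ ($j = \frac{16}{3} + 4 = \frac{28}{3} \approx 9.3333$)
$x{\left(b,N \right)} = \frac{4}{\frac{311}{3} + \frac{64 b}{3}}$ ($x{\left(b,N \right)} = \frac{4}{-3 + \left(12 + \frac{28}{3}\right) \left(5 + b\right)} = \frac{4}{-3 + \frac{64 \left(5 + b\right)}{3}} = \frac{4}{-3 + \left(\frac{320}{3} + \frac{64 b}{3}\right)} = \frac{4}{\frac{311}{3} + \frac{64 b}{3}}$)
$82 + x{\left(23,10 \right)} = 82 + \frac{12}{311 + 64 \cdot 23} = 82 + \frac{12}{311 + 1472} = 82 + \frac{12}{1783} = \frac{146218}{1783}$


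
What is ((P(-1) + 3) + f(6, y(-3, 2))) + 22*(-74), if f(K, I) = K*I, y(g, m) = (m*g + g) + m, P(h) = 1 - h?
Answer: -1665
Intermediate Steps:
y(g, m) = g + m + g*m (y(g, m) = (g*m + g) + m = (g + g*m) + m = g + m + g*m)
f(K, I) = I*K
((P(-1) + 3) + f(6, y(-3, 2))) + 22*(-74) = (((1 - 1*(-1)) + 3) + (-3 + 2 - 3*2)*6) + 22*(-74) = (((1 + 1) + 3) + (-3 + 2 - 6)*6) - 1628 = ((2 + 3) - 7*6) - 1628 = (5 - 42) - 1628 = -37 - 1628 = -1665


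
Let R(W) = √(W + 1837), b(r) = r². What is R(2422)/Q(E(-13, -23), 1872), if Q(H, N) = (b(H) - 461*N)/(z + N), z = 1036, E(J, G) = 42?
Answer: -727*√4259/215307 ≈ -0.22036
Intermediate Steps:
Q(H, N) = (H² - 461*N)/(1036 + N)
R(W) = √(1837 + W)
R(2422)/Q(E(-13, -23), 1872) = √(1837 + 2422)/(((42² - 461*1872)/(1036 + 1872))) = √4259/(((1764 - 862992)/2908)) = √4259/(((1/2908)*(-861228))) = √4259/(-215307/727) = √4259*(-727/215307) = -727*√4259/215307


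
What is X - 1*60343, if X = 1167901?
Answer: 1107558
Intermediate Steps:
X - 1*60343 = 1167901 - 1*60343 = 1167901 - 60343 = 1107558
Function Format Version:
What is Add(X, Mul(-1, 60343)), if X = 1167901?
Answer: 1107558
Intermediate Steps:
Add(X, Mul(-1, 60343)) = Add(1167901, Mul(-1, 60343)) = Add(1167901, -60343) = 1107558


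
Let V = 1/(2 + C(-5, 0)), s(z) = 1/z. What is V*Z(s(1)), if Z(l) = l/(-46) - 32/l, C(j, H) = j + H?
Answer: 491/46 ≈ 10.674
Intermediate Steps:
C(j, H) = H + j
Z(l) = -32/l - l/46 (Z(l) = l*(-1/46) - 32/l = -l/46 - 32/l = -32/l - l/46)
V = -1/3 (V = 1/(2 + (0 - 5)) = 1/(2 - 5) = 1/(-3) = -1/3 ≈ -0.33333)
V*Z(s(1)) = -(-32/(1/1) - 1/46/1)/3 = -(-32/1 - 1/46*1)/3 = -(-32*1 - 1/46)/3 = -(-32 - 1/46)/3 = -1/3*(-1473/46) = 491/46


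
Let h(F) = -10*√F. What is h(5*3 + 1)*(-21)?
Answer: 840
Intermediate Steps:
h(5*3 + 1)*(-21) = -10*√(5*3 + 1)*(-21) = -10*√(15 + 1)*(-21) = -10*√16*(-21) = -10*4*(-21) = -40*(-21) = 840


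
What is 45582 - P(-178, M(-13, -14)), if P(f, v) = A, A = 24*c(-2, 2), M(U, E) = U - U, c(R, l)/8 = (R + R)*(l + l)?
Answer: 48654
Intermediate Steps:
c(R, l) = 32*R*l (c(R, l) = 8*((R + R)*(l + l)) = 8*((2*R)*(2*l)) = 8*(4*R*l) = 32*R*l)
M(U, E) = 0
A = -3072 (A = 24*(32*(-2)*2) = 24*(-128) = -3072)
P(f, v) = -3072
45582 - P(-178, M(-13, -14)) = 45582 - 1*(-3072) = 45582 + 3072 = 48654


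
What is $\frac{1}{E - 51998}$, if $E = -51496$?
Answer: $- \frac{1}{103494} \approx -9.6624 \cdot 10^{-6}$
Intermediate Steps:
$\frac{1}{E - 51998} = \frac{1}{-51496 - 51998} = \frac{1}{-103494} = - \frac{1}{103494}$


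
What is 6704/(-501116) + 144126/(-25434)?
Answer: -2134771/375837 ≈ -5.6800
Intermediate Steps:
6704/(-501116) + 144126/(-25434) = 6704*(-1/501116) + 144126*(-1/25434) = -1676/125279 - 17/3 = -2134771/375837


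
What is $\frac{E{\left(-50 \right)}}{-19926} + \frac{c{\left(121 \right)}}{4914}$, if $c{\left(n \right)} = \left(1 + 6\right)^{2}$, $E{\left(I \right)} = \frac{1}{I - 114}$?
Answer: $\frac{423625}{42482232} \approx 0.0099718$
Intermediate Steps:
$E{\left(I \right)} = \frac{1}{-114 + I}$
$c{\left(n \right)} = 49$ ($c{\left(n \right)} = 7^{2} = 49$)
$\frac{E{\left(-50 \right)}}{-19926} + \frac{c{\left(121 \right)}}{4914} = \frac{1}{\left(-114 - 50\right) \left(-19926\right)} + \frac{49}{4914} = \frac{1}{-164} \left(- \frac{1}{19926}\right) + 49 \cdot \frac{1}{4914} = \left(- \frac{1}{164}\right) \left(- \frac{1}{19926}\right) + \frac{7}{702} = \frac{1}{3267864} + \frac{7}{702} = \frac{423625}{42482232}$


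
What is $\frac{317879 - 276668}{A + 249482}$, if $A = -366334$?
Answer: $- \frac{41211}{116852} \approx -0.35268$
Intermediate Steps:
$\frac{317879 - 276668}{A + 249482} = \frac{317879 - 276668}{-366334 + 249482} = \frac{41211}{-116852} = 41211 \left(- \frac{1}{116852}\right) = - \frac{41211}{116852}$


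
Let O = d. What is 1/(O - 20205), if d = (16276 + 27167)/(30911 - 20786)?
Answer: -375/7575266 ≈ -4.9503e-5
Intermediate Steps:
d = 1609/375 (d = 43443/10125 = 43443*(1/10125) = 1609/375 ≈ 4.2907)
O = 1609/375 ≈ 4.2907
1/(O - 20205) = 1/(1609/375 - 20205) = 1/(-7575266/375) = -375/7575266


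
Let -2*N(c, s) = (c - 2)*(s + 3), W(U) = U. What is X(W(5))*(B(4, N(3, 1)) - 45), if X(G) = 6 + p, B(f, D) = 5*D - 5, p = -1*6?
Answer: 0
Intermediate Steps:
p = -6
N(c, s) = -(-2 + c)*(3 + s)/2 (N(c, s) = -(c - 2)*(s + 3)/2 = -(-2 + c)*(3 + s)/2)
B(f, D) = -5 + 5*D
X(G) = 0 (X(G) = 6 - 6 = 0)
X(W(5))*(B(4, N(3, 1)) - 45) = 0*((-5 + 5*(3 + 1 - 3/2*3 - ½*3*1)) - 45) = 0*((-5 + 5*(3 + 1 - 9/2 - 3/2)) - 45) = 0*((-5 + 5*(-2)) - 45) = 0*((-5 - 10) - 45) = 0*(-15 - 45) = 0*(-60) = 0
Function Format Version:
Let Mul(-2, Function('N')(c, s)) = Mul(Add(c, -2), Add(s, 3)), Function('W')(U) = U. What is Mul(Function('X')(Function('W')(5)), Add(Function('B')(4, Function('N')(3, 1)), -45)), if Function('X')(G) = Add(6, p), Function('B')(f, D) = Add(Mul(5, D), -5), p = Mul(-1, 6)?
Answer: 0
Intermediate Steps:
p = -6
Function('N')(c, s) = Mul(Rational(-1, 2), Add(-2, c), Add(3, s)) (Function('N')(c, s) = Mul(Rational(-1, 2), Mul(Add(c, -2), Add(s, 3))) = Mul(Rational(-1, 2), Mul(Add(-2, c), Add(3, s))) = Mul(Rational(-1, 2), Add(-2, c), Add(3, s)))
Function('B')(f, D) = Add(-5, Mul(5, D))
Function('X')(G) = 0 (Function('X')(G) = Add(6, -6) = 0)
Mul(Function('X')(Function('W')(5)), Add(Function('B')(4, Function('N')(3, 1)), -45)) = Mul(0, Add(Add(-5, Mul(5, Add(3, 1, Mul(Rational(-3, 2), 3), Mul(Rational(-1, 2), 3, 1)))), -45)) = Mul(0, Add(Add(-5, Mul(5, Add(3, 1, Rational(-9, 2), Rational(-3, 2)))), -45)) = Mul(0, Add(Add(-5, Mul(5, -2)), -45)) = Mul(0, Add(Add(-5, -10), -45)) = Mul(0, Add(-15, -45)) = Mul(0, -60) = 0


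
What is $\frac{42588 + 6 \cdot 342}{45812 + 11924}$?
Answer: $\frac{5580}{7217} \approx 0.77317$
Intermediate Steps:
$\frac{42588 + 6 \cdot 342}{45812 + 11924} = \frac{42588 + 2052}{57736} = 44640 \cdot \frac{1}{57736} = \frac{5580}{7217}$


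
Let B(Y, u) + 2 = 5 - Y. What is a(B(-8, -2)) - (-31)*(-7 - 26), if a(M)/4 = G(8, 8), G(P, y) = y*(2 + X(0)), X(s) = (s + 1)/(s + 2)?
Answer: -943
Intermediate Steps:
B(Y, u) = 3 - Y (B(Y, u) = -2 + (5 - Y) = 3 - Y)
X(s) = (1 + s)/(2 + s)
G(P, y) = 5*y/2 (G(P, y) = y*(2 + (1 + 0)/(2 + 0)) = y*(2 + 1/2) = y*(2 + (½)*1) = y*(2 + ½) = y*(5/2) = 5*y/2)
a(M) = 80 (a(M) = 4*((5/2)*8) = 4*20 = 80)
a(B(-8, -2)) - (-31)*(-7 - 26) = 80 - (-31)*(-7 - 26) = 80 - (-31)*(-33) = 80 - 1*1023 = 80 - 1023 = -943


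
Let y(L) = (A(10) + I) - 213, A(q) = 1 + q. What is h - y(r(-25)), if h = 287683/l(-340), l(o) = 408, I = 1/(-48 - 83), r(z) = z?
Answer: 48483377/53448 ≈ 907.11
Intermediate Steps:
I = -1/131 (I = 1/(-131) = -1/131 ≈ -0.0076336)
y(L) = -26463/131 (y(L) = ((1 + 10) - 1/131) - 213 = (11 - 1/131) - 213 = 1440/131 - 213 = -26463/131)
h = 287683/408 ≈ 705.11
h - y(r(-25)) = 287683/408 - 1*(-26463/131) = 287683/408 + 26463/131 = 48483377/53448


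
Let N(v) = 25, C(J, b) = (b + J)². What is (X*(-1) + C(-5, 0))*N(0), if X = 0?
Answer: 625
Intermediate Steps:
C(J, b) = (J + b)²
(X*(-1) + C(-5, 0))*N(0) = (0*(-1) + (-5 + 0)²)*25 = (0 + (-5)²)*25 = (0 + 25)*25 = 25*25 = 625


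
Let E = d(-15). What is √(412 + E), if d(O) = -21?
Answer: √391 ≈ 19.774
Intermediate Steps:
E = -21
√(412 + E) = √(412 - 21) = √391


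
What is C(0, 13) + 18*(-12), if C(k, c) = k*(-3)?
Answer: -216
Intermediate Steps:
C(k, c) = -3*k
C(0, 13) + 18*(-12) = -3*0 + 18*(-12) = 0 - 216 = -216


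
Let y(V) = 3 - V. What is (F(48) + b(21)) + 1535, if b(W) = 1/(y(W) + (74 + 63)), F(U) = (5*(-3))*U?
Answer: 96986/119 ≈ 815.01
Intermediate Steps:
F(U) = -15*U
b(W) = 1/(140 - W) (b(W) = 1/((3 - W) + (74 + 63)) = 1/((3 - W) + 137) = 1/(140 - W))
(F(48) + b(21)) + 1535 = (-15*48 - 1/(-140 + 21)) + 1535 = (-720 - 1/(-119)) + 1535 = (-720 - 1*(-1/119)) + 1535 = (-720 + 1/119) + 1535 = -85679/119 + 1535 = 96986/119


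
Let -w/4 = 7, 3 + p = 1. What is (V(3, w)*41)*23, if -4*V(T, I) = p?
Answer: 943/2 ≈ 471.50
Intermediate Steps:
p = -2 (p = -3 + 1 = -2)
w = -28 (w = -4*7 = -28)
V(T, I) = ½ (V(T, I) = -¼*(-2) = ½)
(V(3, w)*41)*23 = ((½)*41)*23 = (41/2)*23 = 943/2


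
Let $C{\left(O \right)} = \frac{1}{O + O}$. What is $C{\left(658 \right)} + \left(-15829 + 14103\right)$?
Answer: $- \frac{2271415}{1316} \approx -1726.0$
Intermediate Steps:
$C{\left(O \right)} = \frac{1}{2 O}$
$C{\left(658 \right)} + \left(-15829 + 14103\right) = \frac{1}{2 \cdot 658} + \left(-15829 + 14103\right) = \frac{1}{2} \cdot \frac{1}{658} - 1726 = \frac{1}{1316} - 1726 = - \frac{2271415}{1316}$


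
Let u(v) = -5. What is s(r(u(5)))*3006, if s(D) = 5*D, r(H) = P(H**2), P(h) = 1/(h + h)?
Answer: 1503/5 ≈ 300.60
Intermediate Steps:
P(h) = 1/(2*h)
r(H) = 1/(2*H**2) (r(H) = 1/(2*(H**2)) = 1/(2*H**2))
s(r(u(5)))*3006 = (5*((1/2)/(-5)**2))*3006 = (5*((1/2)*(1/25)))*3006 = (5*(1/50))*3006 = (1/10)*3006 = 1503/5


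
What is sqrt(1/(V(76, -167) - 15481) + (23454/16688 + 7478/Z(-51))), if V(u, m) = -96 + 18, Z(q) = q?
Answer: I*sqrt(1591567084451099136486)/3310519548 ≈ 12.051*I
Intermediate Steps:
V(u, m) = -78
sqrt(1/(V(76, -167) - 15481) + (23454/16688 + 7478/Z(-51))) = sqrt(1/(-78 - 15481) + (23454/16688 + 7478/(-51))) = sqrt(1/(-15559) + (23454*(1/16688) + 7478*(-1/51))) = sqrt(-1/15559 + (11727/8344 - 7478/51)) = sqrt(-1/15559 - 61798355/425544) = sqrt(-961521030989/6621039096) = I*sqrt(1591567084451099136486)/3310519548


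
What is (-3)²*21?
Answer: 189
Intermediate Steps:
(-3)²*21 = 9*21 = 189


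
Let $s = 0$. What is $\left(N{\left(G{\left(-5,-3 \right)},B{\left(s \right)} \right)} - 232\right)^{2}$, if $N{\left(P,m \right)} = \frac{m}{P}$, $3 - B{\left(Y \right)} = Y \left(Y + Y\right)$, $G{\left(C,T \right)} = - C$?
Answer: $\frac{1338649}{25} \approx 53546.0$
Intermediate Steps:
$B{\left(Y \right)} = 3 - 2 Y^{2}$ ($B{\left(Y \right)} = 3 - Y \left(Y + Y\right) = 3 - Y 2 Y = 3 - 2 Y^{2}$)
$\left(N{\left(G{\left(-5,-3 \right)},B{\left(s \right)} \right)} - 232\right)^{2} = \left(\frac{3 - 2 \cdot 0^{2}}{\left(-1\right) \left(-5\right)} - 232\right)^{2} = \left(\frac{3 - 0}{5} - 232\right)^{2} = \left(\left(3 + 0\right) \frac{1}{5} - 232\right)^{2} = \left(3 \cdot \frac{1}{5} - 232\right)^{2} = \left(\frac{3}{5} - 232\right)^{2} = \left(- \frac{1157}{5}\right)^{2} = \frac{1338649}{25}$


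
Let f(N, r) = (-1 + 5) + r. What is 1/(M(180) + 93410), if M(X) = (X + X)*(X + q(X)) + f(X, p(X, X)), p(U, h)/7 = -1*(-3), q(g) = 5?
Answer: 1/160035 ≈ 6.2486e-6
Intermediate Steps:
p(U, h) = 21 (p(U, h) = 7*(-1*(-3)) = 7*3 = 21)
f(N, r) = 4 + r
M(X) = 25 + 2*X*(5 + X) (M(X) = (X + X)*(X + 5) + (4 + 21) = (2*X)*(5 + X) + 25 = 2*X*(5 + X) + 25 = 25 + 2*X*(5 + X))
1/(M(180) + 93410) = 1/((25 + 2*180² + 10*180) + 93410) = 1/((25 + 2*32400 + 1800) + 93410) = 1/((25 + 64800 + 1800) + 93410) = 1/(66625 + 93410) = 1/160035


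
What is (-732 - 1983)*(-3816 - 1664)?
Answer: 14878200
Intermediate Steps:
(-732 - 1983)*(-3816 - 1664) = -2715*(-5480) = 14878200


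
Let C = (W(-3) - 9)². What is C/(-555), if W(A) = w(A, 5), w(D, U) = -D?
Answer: -12/185 ≈ -0.064865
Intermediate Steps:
W(A) = -A
C = 36 (C = (-1*(-3) - 9)² = (3 - 9)² = (-6)² = 36)
C/(-555) = 36/(-555) = 36*(-1/555) = -12/185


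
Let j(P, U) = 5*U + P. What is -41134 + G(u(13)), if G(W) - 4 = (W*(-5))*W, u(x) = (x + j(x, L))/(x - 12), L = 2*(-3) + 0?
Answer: -41210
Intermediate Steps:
L = -6 (L = -6 + 0 = -6)
j(P, U) = P + 5*U
u(x) = (-30 + 2*x)/(-12 + x) (u(x) = (x + (x + 5*(-6)))/(x - 12) = (x + (x - 30))/(-12 + x) = (x + (-30 + x))/(-12 + x) = (-30 + 2*x)/(-12 + x))
G(W) = 4 - 5*W² (G(W) = 4 + (W*(-5))*W = 4 + (-5*W)*W = 4 - 5*W²)
-41134 + G(u(13)) = -41134 + (4 - 5*4*(-15 + 13)²/(-12 + 13)²) = -41134 + (4 - 5*(2*(-2)/1)²) = -41134 + (4 - 5*(2*1*(-2))²) = -41134 + (4 - 5*(-4)²) = -41134 + (4 - 5*16) = -41134 + (4 - 80) = -41134 - 76 = -41210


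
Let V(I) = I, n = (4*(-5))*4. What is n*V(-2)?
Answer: 160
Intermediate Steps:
n = -80 (n = -20*4 = -80)
n*V(-2) = -80*(-2) = 160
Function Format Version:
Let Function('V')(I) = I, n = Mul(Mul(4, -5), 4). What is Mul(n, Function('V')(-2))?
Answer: 160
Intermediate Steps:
n = -80 (n = Mul(-20, 4) = -80)
Mul(n, Function('V')(-2)) = Mul(-80, -2) = 160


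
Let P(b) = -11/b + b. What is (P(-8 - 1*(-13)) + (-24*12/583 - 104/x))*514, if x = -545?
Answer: 81554324/63547 ≈ 1283.4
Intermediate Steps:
P(b) = b - 11/b
(P(-8 - 1*(-13)) + (-24*12/583 - 104/x))*514 = (((-8 - 1*(-13)) - 11/(-8 - 1*(-13))) + (-24*12/583 - 104/(-545)))*514 = (((-8 + 13) - 11/(-8 + 13)) + (-288*1/583 - 104*(-1/545)))*514 = ((5 - 11/5) + (-288/583 + 104/545))*514 = ((5 - 11*⅕) - 96328/317735)*514 = ((5 - 11/5) - 96328/317735)*514 = (14/5 - 96328/317735)*514 = (158666/63547)*514 = 81554324/63547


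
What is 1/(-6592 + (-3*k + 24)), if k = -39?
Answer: -1/6451 ≈ -0.00015501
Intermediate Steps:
1/(-6592 + (-3*k + 24)) = 1/(-6592 + (-3*(-39) + 24)) = 1/(-6592 + (117 + 24)) = 1/(-6592 + 141) = 1/(-6451) = -1/6451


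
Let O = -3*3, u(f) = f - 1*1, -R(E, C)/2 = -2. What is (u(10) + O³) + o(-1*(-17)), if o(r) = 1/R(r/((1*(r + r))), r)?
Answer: -2879/4 ≈ -719.75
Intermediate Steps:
R(E, C) = 4 (R(E, C) = -2*(-2) = 4)
u(f) = -1 + f (u(f) = f - 1 = -1 + f)
o(r) = ¼ (o(r) = 1/4 = ¼)
O = -9
(u(10) + O³) + o(-1*(-17)) = ((-1 + 10) + (-9)³) + ¼ = (9 - 729) + ¼ = -720 + ¼ = -2879/4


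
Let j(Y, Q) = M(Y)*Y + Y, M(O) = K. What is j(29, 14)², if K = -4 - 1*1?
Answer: 13456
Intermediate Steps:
K = -5 (K = -4 - 1 = -5)
M(O) = -5
j(Y, Q) = -4*Y (j(Y, Q) = -5*Y + Y = -4*Y)
j(29, 14)² = (-4*29)² = (-116)² = 13456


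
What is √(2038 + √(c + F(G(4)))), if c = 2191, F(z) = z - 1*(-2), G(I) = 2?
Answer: √(2038 + √2195) ≈ 45.660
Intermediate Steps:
F(z) = 2 + z (F(z) = z + 2 = 2 + z)
√(2038 + √(c + F(G(4)))) = √(2038 + √(2191 + (2 + 2))) = √(2038 + √(2191 + 4)) = √(2038 + √2195)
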